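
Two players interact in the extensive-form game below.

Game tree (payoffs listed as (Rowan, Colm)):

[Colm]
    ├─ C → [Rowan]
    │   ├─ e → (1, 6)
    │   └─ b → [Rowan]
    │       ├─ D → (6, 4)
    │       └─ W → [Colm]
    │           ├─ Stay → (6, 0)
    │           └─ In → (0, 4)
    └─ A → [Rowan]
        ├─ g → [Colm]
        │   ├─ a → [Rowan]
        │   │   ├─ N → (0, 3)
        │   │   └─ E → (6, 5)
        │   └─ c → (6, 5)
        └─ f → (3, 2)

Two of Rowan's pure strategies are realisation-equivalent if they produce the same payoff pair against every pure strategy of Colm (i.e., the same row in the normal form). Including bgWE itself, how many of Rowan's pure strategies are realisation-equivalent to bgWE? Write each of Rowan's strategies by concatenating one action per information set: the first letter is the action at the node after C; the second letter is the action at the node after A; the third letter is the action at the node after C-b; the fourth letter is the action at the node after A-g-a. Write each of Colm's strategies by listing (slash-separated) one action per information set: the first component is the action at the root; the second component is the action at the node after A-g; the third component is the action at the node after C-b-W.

Row for bgWE (columns C/a/Stay, C/a/In, C/c/Stay, C/c/In, A/a/Stay, A/a/In, A/c/Stay, A/c/In): (6,0) (0,4) (6,0) (0,4) (6,5) (6,5) (6,5) (6,5).
Every one of Rowan's information sets is on the play path for some reply by Colm when Rowan follows bgWE.
Changing the action at any of them therefore changes at least one column, so only bgWE itself gives this row.

1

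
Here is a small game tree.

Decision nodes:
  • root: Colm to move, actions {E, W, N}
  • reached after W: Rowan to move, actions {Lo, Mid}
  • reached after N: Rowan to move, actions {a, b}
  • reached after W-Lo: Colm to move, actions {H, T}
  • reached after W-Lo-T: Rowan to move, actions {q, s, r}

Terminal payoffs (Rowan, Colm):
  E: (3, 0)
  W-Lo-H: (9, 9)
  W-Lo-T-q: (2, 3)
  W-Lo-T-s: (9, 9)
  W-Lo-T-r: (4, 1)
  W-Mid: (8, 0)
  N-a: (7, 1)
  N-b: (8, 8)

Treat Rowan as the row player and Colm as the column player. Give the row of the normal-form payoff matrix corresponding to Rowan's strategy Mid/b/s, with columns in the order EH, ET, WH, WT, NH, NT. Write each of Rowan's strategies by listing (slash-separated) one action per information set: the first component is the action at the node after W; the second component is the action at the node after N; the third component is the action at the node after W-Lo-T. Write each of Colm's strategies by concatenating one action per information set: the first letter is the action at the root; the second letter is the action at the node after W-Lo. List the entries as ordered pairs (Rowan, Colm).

(3,0) (3,0) (8,0) (8,0) (8,8) (8,8)

vs EH: Colm plays E → (3, 0)
vs ET: Colm plays E → (3, 0)
vs WH: Colm plays W → Rowan plays Mid at [W] → (8, 0)
vs WT: Colm plays W → Rowan plays Mid at [W] → (8, 0)
vs NH: Colm plays N → Rowan plays b at [N] → (8, 8)
vs NT: Colm plays N → Rowan plays b at [N] → (8, 8)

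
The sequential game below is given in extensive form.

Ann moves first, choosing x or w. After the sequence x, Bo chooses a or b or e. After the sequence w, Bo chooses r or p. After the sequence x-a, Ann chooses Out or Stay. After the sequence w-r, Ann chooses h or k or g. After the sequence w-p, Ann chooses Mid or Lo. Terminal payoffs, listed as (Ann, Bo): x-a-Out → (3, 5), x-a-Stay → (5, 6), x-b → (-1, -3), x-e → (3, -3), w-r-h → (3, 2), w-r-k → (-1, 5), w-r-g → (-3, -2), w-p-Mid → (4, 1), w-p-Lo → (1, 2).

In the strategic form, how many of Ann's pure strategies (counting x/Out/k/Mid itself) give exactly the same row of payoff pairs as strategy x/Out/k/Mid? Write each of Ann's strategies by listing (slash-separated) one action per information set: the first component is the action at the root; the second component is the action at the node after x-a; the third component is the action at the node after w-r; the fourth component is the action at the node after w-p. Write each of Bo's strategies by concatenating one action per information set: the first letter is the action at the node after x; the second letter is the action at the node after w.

6

Row for x/Out/k/Mid (columns ar, ap, br, bp, er, ep): (3,5) (3,5) (-1,-3) (-1,-3) (3,-3) (3,-3).
Under x/Out/k/Mid, Ann's choice at the node after w-r and at the node after w-p can never be reached regardless of what Bo does, so varying those choices leaves every outcome unchanged.
Holding the reachable choices fixed and varying the unreachable ones freely already gives 3 × 2 = 6 equivalent strategies.
No other strategy reproduces this row, so those 6 are the full class: x/Out/h/Mid, x/Out/h/Lo, x/Out/k/Mid, x/Out/k/Lo, x/Out/g/Mid, x/Out/g/Lo.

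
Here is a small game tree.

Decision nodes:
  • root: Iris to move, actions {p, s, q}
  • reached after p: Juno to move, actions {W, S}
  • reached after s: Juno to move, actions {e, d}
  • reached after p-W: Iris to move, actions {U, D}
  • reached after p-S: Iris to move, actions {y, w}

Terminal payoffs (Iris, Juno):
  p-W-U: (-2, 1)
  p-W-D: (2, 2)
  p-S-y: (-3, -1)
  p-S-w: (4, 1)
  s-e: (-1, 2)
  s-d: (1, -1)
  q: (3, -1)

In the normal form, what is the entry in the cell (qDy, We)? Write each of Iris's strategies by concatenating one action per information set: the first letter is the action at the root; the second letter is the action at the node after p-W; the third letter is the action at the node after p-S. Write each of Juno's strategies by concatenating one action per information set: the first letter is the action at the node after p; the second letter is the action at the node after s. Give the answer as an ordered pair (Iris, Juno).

Trace the play path from the root:
  Iris plays q
→ terminal payoff (3, -1).
(Iris's choice at the node after p-W is never reached on this path, so it doesn't affect the outcome.)

(3, -1)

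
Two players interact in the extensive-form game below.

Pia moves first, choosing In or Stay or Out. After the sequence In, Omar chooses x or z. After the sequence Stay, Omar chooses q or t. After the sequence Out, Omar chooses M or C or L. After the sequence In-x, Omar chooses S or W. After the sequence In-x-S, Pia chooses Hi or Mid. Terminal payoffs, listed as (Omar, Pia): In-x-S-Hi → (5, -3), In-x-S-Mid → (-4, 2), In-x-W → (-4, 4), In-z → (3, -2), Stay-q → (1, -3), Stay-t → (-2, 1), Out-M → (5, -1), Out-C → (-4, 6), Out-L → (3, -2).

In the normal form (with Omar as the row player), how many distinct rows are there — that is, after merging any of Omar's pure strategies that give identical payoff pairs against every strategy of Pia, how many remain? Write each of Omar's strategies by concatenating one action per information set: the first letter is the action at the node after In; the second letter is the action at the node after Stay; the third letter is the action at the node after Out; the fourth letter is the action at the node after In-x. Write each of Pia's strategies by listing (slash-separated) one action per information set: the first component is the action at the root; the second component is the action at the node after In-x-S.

Omar has 24 pure strategies: xqMS, xqMW, xqCS, xqCW, xqLS, xqLW, xtMS, xtMW, xtCS, xtCW, xtLS, xtLW, zqMS, zqMW, zqCS, zqCW, zqLS, zqLW, ztMS, ztMW, ztCS, ztCW, ztLS, ztLW. Columns: In/Hi, In/Mid, Stay/Hi, Stay/Mid, Out/Hi, Out/Mid.
{xqMS} → row (5,-3) (-4,2) (1,-3) (1,-3) (5,-1) (5,-1)
{xqMW} → row (-4,4) (-4,4) (1,-3) (1,-3) (5,-1) (5,-1)
{xqCS} → row (5,-3) (-4,2) (1,-3) (1,-3) (-4,6) (-4,6)
{xqCW} → row (-4,4) (-4,4) (1,-3) (1,-3) (-4,6) (-4,6)
{xqLS} → row (5,-3) (-4,2) (1,-3) (1,-3) (3,-2) (3,-2)
{xqLW} → row (-4,4) (-4,4) (1,-3) (1,-3) (3,-2) (3,-2)
{xtMS} → row (5,-3) (-4,2) (-2,1) (-2,1) (5,-1) (5,-1)
{xtMW} → row (-4,4) (-4,4) (-2,1) (-2,1) (5,-1) (5,-1)
{xtCS} → row (5,-3) (-4,2) (-2,1) (-2,1) (-4,6) (-4,6)
{xtCW} → row (-4,4) (-4,4) (-2,1) (-2,1) (-4,6) (-4,6)
{xtLS} → row (5,-3) (-4,2) (-2,1) (-2,1) (3,-2) (3,-2)
{xtLW} → row (-4,4) (-4,4) (-2,1) (-2,1) (3,-2) (3,-2)
{zqMS, zqMW} → row (3,-2) (3,-2) (1,-3) (1,-3) (5,-1) (5,-1)
{zqCS, zqCW} → row (3,-2) (3,-2) (1,-3) (1,-3) (-4,6) (-4,6)
{zqLS, zqLW} → row (3,-2) (3,-2) (1,-3) (1,-3) (3,-2) (3,-2)
{ztMS, ztMW} → row (3,-2) (3,-2) (-2,1) (-2,1) (5,-1) (5,-1)
{ztCS, ztCW} → row (3,-2) (3,-2) (-2,1) (-2,1) (-4,6) (-4,6)
{ztLS, ztLW} → row (3,-2) (3,-2) (-2,1) (-2,1) (3,-2) (3,-2)
That's 18 distinct rows out of 24 strategies.

18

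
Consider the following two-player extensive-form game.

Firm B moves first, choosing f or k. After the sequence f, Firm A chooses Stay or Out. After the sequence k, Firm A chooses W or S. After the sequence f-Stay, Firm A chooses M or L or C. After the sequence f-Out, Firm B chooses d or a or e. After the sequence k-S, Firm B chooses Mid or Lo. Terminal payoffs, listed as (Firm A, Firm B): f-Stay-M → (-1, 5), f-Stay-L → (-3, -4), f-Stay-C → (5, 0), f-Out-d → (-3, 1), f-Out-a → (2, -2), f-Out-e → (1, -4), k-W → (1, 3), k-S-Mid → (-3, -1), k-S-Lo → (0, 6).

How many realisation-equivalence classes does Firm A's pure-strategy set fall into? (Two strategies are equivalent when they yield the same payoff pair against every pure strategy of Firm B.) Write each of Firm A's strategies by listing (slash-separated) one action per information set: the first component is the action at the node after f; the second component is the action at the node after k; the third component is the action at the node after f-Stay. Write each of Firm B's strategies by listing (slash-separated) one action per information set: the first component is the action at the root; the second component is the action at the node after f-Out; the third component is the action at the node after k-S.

8

Firm A has 12 pure strategies: Stay/W/M, Stay/W/L, Stay/W/C, Stay/S/M, Stay/S/L, Stay/S/C, Out/W/M, Out/W/L, Out/W/C, Out/S/M, Out/S/L, Out/S/C. Columns: f/d/Mid, f/d/Lo, f/a/Mid, f/a/Lo, f/e/Mid, f/e/Lo, k/d/Mid, k/d/Lo, k/a/Mid, k/a/Lo, k/e/Mid, k/e/Lo.
{Stay/W/M} → row (-1,5) (-1,5) (-1,5) (-1,5) (-1,5) (-1,5) (1,3) (1,3) (1,3) (1,3) (1,3) (1,3)
{Stay/W/L} → row (-3,-4) (-3,-4) (-3,-4) (-3,-4) (-3,-4) (-3,-4) (1,3) (1,3) (1,3) (1,3) (1,3) (1,3)
{Stay/W/C} → row (5,0) (5,0) (5,0) (5,0) (5,0) (5,0) (1,3) (1,3) (1,3) (1,3) (1,3) (1,3)
{Stay/S/M} → row (-1,5) (-1,5) (-1,5) (-1,5) (-1,5) (-1,5) (-3,-1) (0,6) (-3,-1) (0,6) (-3,-1) (0,6)
{Stay/S/L} → row (-3,-4) (-3,-4) (-3,-4) (-3,-4) (-3,-4) (-3,-4) (-3,-1) (0,6) (-3,-1) (0,6) (-3,-1) (0,6)
{Stay/S/C} → row (5,0) (5,0) (5,0) (5,0) (5,0) (5,0) (-3,-1) (0,6) (-3,-1) (0,6) (-3,-1) (0,6)
{Out/W/M, Out/W/L, Out/W/C} → row (-3,1) (-3,1) (2,-2) (2,-2) (1,-4) (1,-4) (1,3) (1,3) (1,3) (1,3) (1,3) (1,3)
{Out/S/M, Out/S/L, Out/S/C} → row (-3,1) (-3,1) (2,-2) (2,-2) (1,-4) (1,-4) (-3,-1) (0,6) (-3,-1) (0,6) (-3,-1) (0,6)
That's 8 distinct rows out of 12 strategies.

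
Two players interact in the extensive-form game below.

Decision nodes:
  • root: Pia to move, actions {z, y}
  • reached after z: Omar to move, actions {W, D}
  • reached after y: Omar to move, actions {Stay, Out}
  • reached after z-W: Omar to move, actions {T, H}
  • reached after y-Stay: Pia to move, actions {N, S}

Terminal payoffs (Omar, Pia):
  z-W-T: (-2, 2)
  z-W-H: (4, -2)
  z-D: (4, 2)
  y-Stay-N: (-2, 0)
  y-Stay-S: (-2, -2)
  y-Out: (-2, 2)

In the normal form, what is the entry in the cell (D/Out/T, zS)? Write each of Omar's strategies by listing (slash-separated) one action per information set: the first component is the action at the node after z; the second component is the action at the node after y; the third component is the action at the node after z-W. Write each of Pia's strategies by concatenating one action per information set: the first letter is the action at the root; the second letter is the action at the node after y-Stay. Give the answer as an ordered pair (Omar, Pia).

(4, 2)

Trace the play path from the root:
  Pia plays z
  Omar plays D at [z]
→ terminal payoff (4, 2).
(Omar's choice at the node after y is never reached on this path, so it doesn't affect the outcome.)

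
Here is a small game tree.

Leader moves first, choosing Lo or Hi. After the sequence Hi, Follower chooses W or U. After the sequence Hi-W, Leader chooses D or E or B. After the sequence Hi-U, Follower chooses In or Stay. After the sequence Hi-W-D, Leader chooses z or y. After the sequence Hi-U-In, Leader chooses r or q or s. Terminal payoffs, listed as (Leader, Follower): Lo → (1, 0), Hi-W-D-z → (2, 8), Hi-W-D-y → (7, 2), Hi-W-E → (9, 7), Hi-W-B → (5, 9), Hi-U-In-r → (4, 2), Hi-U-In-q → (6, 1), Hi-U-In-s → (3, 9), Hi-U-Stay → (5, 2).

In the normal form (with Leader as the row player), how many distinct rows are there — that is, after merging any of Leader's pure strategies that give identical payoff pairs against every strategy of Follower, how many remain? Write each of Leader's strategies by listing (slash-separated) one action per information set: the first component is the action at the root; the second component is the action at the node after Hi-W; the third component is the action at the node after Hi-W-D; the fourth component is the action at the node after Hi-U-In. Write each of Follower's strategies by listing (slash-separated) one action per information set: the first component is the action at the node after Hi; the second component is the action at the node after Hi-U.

Leader has 36 pure strategies: Lo/D/z/r, Lo/D/z/q, Lo/D/z/s, Lo/D/y/r, Lo/D/y/q, Lo/D/y/s, Lo/E/z/r, Lo/E/z/q, Lo/E/z/s, Lo/E/y/r, Lo/E/y/q, Lo/E/y/s, Lo/B/z/r, Lo/B/z/q, Lo/B/z/s, Lo/B/y/r, Lo/B/y/q, Lo/B/y/s, Hi/D/z/r, Hi/D/z/q, Hi/D/z/s, Hi/D/y/r, Hi/D/y/q, Hi/D/y/s, Hi/E/z/r, Hi/E/z/q, Hi/E/z/s, Hi/E/y/r, Hi/E/y/q, Hi/E/y/s, Hi/B/z/r, Hi/B/z/q, Hi/B/z/s, Hi/B/y/r, Hi/B/y/q, Hi/B/y/s. Columns: W/In, W/Stay, U/In, U/Stay.
{Lo/D/z/r, Lo/D/z/q, Lo/D/z/s, Lo/D/y/r, Lo/D/y/q, Lo/D/y/s, Lo/E/z/r, Lo/E/z/q, Lo/E/z/s, Lo/E/y/r, Lo/E/y/q, Lo/E/y/s, Lo/B/z/r, Lo/B/z/q, Lo/B/z/s, Lo/B/y/r, Lo/B/y/q, Lo/B/y/s} → row (1,0) (1,0) (1,0) (1,0)
{Hi/D/z/r} → row (2,8) (2,8) (4,2) (5,2)
{Hi/D/z/q} → row (2,8) (2,8) (6,1) (5,2)
{Hi/D/z/s} → row (2,8) (2,8) (3,9) (5,2)
{Hi/D/y/r} → row (7,2) (7,2) (4,2) (5,2)
{Hi/D/y/q} → row (7,2) (7,2) (6,1) (5,2)
{Hi/D/y/s} → row (7,2) (7,2) (3,9) (5,2)
{Hi/E/z/r, Hi/E/y/r} → row (9,7) (9,7) (4,2) (5,2)
{Hi/E/z/q, Hi/E/y/q} → row (9,7) (9,7) (6,1) (5,2)
{Hi/E/z/s, Hi/E/y/s} → row (9,7) (9,7) (3,9) (5,2)
{Hi/B/z/r, Hi/B/y/r} → row (5,9) (5,9) (4,2) (5,2)
{Hi/B/z/q, Hi/B/y/q} → row (5,9) (5,9) (6,1) (5,2)
{Hi/B/z/s, Hi/B/y/s} → row (5,9) (5,9) (3,9) (5,2)
That's 13 distinct rows out of 36 strategies.

13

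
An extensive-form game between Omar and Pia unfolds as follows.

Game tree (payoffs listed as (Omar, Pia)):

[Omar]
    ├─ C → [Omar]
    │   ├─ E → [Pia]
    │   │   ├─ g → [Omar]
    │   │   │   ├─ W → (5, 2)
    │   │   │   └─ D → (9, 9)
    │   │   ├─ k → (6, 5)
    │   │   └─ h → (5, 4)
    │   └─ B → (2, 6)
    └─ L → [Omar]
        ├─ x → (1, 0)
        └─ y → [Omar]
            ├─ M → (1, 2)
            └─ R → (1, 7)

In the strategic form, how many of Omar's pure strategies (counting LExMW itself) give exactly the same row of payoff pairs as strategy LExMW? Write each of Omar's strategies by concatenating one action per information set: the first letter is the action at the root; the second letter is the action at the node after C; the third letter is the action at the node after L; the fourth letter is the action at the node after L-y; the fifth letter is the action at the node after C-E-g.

8

Row for LExMW (columns g, k, h): (1,0) (1,0) (1,0).
Under LExMW, Omar's choice at the node after C and at the node after L-y and at the node after C-E-g can never be reached regardless of what Pia does, so varying those choices leaves every outcome unchanged.
Holding the reachable choices fixed and varying the unreachable ones freely already gives 2 × 2 × 2 = 8 equivalent strategies.
No other strategy reproduces this row, so those 8 are the full class: LExMW, LExMD, LExRW, LExRD, LBxMW, LBxMD, LBxRW, LBxRD.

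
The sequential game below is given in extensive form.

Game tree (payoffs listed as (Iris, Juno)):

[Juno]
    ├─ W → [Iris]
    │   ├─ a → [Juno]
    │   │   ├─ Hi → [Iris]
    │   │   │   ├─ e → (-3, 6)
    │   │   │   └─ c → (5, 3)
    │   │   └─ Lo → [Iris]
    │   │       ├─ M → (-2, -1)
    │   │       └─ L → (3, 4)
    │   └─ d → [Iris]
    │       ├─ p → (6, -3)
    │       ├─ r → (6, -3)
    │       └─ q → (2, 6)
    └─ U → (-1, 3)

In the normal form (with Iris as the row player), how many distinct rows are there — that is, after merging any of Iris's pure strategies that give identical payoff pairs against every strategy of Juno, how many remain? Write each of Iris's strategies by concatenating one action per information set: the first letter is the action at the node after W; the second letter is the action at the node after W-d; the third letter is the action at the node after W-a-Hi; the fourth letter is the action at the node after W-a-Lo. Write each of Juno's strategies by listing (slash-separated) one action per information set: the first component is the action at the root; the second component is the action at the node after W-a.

Iris has 24 pure strategies: apeM, apeL, apcM, apcL, areM, areL, arcM, arcL, aqeM, aqeL, aqcM, aqcL, dpeM, dpeL, dpcM, dpcL, dreM, dreL, drcM, drcL, dqeM, dqeL, dqcM, dqcL. Columns: W/Hi, W/Lo, U/Hi, U/Lo.
{apeM, areM, aqeM} → row (-3,6) (-2,-1) (-1,3) (-1,3)
{apeL, areL, aqeL} → row (-3,6) (3,4) (-1,3) (-1,3)
{apcM, arcM, aqcM} → row (5,3) (-2,-1) (-1,3) (-1,3)
{apcL, arcL, aqcL} → row (5,3) (3,4) (-1,3) (-1,3)
{dpeM, dpeL, dpcM, dpcL, dreM, dreL, drcM, drcL} → row (6,-3) (6,-3) (-1,3) (-1,3)
{dqeM, dqeL, dqcM, dqcL} → row (2,6) (2,6) (-1,3) (-1,3)
That's 6 distinct rows out of 24 strategies.

6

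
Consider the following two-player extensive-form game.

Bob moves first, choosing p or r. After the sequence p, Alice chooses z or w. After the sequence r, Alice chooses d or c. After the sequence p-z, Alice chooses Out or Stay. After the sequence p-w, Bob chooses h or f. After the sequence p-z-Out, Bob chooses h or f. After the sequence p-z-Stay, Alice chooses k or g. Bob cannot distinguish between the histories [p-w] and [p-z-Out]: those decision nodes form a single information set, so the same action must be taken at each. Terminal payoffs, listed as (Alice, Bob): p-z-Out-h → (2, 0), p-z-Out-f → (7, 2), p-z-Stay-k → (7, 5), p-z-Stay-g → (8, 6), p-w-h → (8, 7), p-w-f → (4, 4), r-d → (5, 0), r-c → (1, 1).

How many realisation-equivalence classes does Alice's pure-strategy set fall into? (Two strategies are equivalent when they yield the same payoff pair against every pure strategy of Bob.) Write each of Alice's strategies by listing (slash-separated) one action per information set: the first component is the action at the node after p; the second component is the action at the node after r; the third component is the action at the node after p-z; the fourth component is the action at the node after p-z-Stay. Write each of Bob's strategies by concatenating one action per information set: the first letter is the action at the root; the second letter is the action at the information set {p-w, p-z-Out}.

Alice has 16 pure strategies: z/d/Out/k, z/d/Out/g, z/d/Stay/k, z/d/Stay/g, z/c/Out/k, z/c/Out/g, z/c/Stay/k, z/c/Stay/g, w/d/Out/k, w/d/Out/g, w/d/Stay/k, w/d/Stay/g, w/c/Out/k, w/c/Out/g, w/c/Stay/k, w/c/Stay/g. Columns: ph, pf, rh, rf.
{z/d/Out/k, z/d/Out/g} → row (2,0) (7,2) (5,0) (5,0)
{z/d/Stay/k} → row (7,5) (7,5) (5,0) (5,0)
{z/d/Stay/g} → row (8,6) (8,6) (5,0) (5,0)
{z/c/Out/k, z/c/Out/g} → row (2,0) (7,2) (1,1) (1,1)
{z/c/Stay/k} → row (7,5) (7,5) (1,1) (1,1)
{z/c/Stay/g} → row (8,6) (8,6) (1,1) (1,1)
{w/d/Out/k, w/d/Out/g, w/d/Stay/k, w/d/Stay/g} → row (8,7) (4,4) (5,0) (5,0)
{w/c/Out/k, w/c/Out/g, w/c/Stay/k, w/c/Stay/g} → row (8,7) (4,4) (1,1) (1,1)
That's 8 distinct rows out of 16 strategies.

8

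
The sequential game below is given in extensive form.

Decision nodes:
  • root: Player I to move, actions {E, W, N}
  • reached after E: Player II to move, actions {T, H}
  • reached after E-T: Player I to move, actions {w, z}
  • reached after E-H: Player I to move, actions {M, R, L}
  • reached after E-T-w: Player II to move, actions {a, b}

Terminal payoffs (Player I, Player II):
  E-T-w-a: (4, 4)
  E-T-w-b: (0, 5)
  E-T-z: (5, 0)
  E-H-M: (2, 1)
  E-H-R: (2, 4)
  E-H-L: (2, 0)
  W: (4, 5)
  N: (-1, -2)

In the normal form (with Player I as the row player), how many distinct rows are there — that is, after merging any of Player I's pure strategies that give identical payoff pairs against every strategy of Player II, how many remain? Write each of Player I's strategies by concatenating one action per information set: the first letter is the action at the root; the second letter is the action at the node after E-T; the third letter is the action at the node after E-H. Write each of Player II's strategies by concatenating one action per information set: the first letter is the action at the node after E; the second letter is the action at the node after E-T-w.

Player I has 18 pure strategies: EwM, EwR, EwL, EzM, EzR, EzL, WwM, WwR, WwL, WzM, WzR, WzL, NwM, NwR, NwL, NzM, NzR, NzL. Columns: Ta, Tb, Ha, Hb.
{EwM} → row (4,4) (0,5) (2,1) (2,1)
{EwR} → row (4,4) (0,5) (2,4) (2,4)
{EwL} → row (4,4) (0,5) (2,0) (2,0)
{EzM} → row (5,0) (5,0) (2,1) (2,1)
{EzR} → row (5,0) (5,0) (2,4) (2,4)
{EzL} → row (5,0) (5,0) (2,0) (2,0)
{WwM, WwR, WwL, WzM, WzR, WzL} → row (4,5) (4,5) (4,5) (4,5)
{NwM, NwR, NwL, NzM, NzR, NzL} → row (-1,-2) (-1,-2) (-1,-2) (-1,-2)
That's 8 distinct rows out of 18 strategies.

8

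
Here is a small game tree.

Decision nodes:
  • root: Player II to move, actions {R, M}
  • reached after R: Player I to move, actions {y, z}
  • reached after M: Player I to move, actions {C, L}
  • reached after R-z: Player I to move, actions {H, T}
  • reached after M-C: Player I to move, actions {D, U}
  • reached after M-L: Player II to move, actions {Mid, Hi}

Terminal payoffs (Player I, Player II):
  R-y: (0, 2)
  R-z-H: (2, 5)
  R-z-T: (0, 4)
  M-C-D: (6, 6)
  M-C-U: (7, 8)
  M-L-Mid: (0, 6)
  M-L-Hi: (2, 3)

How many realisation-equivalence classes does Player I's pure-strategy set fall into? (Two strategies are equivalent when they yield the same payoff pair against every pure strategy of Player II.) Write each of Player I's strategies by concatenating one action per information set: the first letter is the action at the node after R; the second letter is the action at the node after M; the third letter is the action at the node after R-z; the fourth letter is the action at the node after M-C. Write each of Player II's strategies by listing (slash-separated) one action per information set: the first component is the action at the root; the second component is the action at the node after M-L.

9

Player I has 16 pure strategies: yCHD, yCHU, yCTD, yCTU, yLHD, yLHU, yLTD, yLTU, zCHD, zCHU, zCTD, zCTU, zLHD, zLHU, zLTD, zLTU. Columns: R/Mid, R/Hi, M/Mid, M/Hi.
{yCHD, yCTD} → row (0,2) (0,2) (6,6) (6,6)
{yCHU, yCTU} → row (0,2) (0,2) (7,8) (7,8)
{yLHD, yLHU, yLTD, yLTU} → row (0,2) (0,2) (0,6) (2,3)
{zCHD} → row (2,5) (2,5) (6,6) (6,6)
{zCHU} → row (2,5) (2,5) (7,8) (7,8)
{zCTD} → row (0,4) (0,4) (6,6) (6,6)
{zCTU} → row (0,4) (0,4) (7,8) (7,8)
{zLHD, zLHU} → row (2,5) (2,5) (0,6) (2,3)
{zLTD, zLTU} → row (0,4) (0,4) (0,6) (2,3)
That's 9 distinct rows out of 16 strategies.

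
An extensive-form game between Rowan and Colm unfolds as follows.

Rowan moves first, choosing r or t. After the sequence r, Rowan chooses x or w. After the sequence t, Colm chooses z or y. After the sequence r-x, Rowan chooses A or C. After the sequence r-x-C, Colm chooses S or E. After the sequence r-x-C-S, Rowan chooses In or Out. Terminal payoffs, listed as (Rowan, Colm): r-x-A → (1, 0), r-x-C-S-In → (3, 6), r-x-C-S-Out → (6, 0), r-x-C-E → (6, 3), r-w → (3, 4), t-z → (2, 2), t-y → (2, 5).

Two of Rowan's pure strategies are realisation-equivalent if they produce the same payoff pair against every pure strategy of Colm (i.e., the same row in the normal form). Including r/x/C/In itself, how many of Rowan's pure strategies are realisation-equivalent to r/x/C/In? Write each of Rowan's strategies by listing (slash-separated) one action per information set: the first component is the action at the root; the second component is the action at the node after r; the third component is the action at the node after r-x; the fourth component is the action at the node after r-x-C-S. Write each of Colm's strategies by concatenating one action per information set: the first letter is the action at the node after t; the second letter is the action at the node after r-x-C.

Row for r/x/C/In (columns zS, zE, yS, yE): (3,6) (6,3) (3,6) (6,3).
Every one of Rowan's information sets is on the play path for some reply by Colm when Rowan follows r/x/C/In.
Changing the action at any of them therefore changes at least one column, so only r/x/C/In itself gives this row.

1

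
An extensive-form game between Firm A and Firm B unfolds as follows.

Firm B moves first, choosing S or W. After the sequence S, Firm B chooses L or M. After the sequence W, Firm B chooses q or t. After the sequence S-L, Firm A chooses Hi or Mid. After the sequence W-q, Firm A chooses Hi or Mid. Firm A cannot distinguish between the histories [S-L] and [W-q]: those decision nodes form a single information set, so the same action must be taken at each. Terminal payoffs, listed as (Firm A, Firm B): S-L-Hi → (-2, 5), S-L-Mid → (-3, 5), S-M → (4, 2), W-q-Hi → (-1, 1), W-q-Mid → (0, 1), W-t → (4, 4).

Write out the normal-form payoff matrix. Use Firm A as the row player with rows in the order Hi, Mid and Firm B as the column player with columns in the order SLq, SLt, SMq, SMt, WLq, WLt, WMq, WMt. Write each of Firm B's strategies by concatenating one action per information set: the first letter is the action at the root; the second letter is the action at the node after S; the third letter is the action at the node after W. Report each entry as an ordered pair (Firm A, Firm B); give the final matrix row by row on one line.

Hi: (-2,5) (-2,5) (4,2) (4,2) (-1,1) (4,4) (-1,1) (4,4) | Mid: (-3,5) (-3,5) (4,2) (4,2) (0,1) (4,4) (0,1) (4,4)

          SLq      SLt      SMq      SMt      WLq      WLt      WMq      WMt
  Hi   (-2,5)   (-2,5)    (4,2)    (4,2)   (-1,1)    (4,4)   (-1,1)    (4,4)
 Mid   (-3,5)   (-3,5)    (4,2)    (4,2)    (0,1)    (4,4)    (0,1)    (4,4)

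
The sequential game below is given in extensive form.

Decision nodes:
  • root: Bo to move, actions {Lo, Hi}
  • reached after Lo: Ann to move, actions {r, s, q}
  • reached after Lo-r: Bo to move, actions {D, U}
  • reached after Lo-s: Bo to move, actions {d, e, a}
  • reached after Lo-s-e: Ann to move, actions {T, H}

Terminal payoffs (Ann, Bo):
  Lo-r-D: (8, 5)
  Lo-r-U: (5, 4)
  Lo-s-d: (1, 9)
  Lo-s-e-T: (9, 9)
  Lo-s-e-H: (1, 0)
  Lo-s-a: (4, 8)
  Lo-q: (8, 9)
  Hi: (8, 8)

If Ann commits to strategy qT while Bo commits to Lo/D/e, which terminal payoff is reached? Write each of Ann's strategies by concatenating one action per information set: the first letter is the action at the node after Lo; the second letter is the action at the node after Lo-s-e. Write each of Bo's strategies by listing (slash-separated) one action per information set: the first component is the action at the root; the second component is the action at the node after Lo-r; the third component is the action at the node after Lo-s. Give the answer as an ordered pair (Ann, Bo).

Trace the play path from the root:
  Bo plays Lo
  Ann plays q at [Lo]
→ terminal payoff (8, 9).
(Ann's choice at the node after Lo-s-e is never reached on this path, so it doesn't affect the outcome.)

(8, 9)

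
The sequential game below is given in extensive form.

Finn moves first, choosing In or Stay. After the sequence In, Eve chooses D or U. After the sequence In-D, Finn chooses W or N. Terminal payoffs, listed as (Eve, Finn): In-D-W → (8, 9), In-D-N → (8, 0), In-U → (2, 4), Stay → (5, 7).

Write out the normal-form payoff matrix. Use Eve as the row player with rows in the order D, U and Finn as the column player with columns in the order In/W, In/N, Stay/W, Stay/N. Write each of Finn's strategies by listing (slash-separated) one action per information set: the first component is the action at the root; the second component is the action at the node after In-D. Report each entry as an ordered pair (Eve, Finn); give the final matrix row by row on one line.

D: (8,9) (8,0) (5,7) (5,7) | U: (2,4) (2,4) (5,7) (5,7)

         In/W     In/N   Stay/W   Stay/N
   D    (8,9)    (8,0)    (5,7)    (5,7)
   U    (2,4)    (2,4)    (5,7)    (5,7)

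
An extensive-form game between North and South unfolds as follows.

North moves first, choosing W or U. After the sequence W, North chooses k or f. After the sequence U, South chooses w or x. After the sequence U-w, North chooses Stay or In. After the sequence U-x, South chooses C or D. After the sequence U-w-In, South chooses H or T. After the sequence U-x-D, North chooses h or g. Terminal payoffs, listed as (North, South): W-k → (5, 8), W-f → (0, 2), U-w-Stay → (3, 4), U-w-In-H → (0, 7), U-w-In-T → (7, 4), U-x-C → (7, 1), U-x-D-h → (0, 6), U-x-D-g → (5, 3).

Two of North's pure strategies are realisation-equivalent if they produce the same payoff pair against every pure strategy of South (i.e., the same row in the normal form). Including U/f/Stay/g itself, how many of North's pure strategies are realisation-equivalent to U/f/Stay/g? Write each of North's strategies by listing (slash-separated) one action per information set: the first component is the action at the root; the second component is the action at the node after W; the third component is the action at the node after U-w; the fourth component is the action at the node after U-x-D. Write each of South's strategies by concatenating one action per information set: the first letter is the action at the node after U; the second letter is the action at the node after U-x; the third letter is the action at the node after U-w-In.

Row for U/f/Stay/g (columns wCH, wCT, wDH, wDT, xCH, xCT, xDH, xDT): (3,4) (3,4) (3,4) (3,4) (7,1) (7,1) (5,3) (5,3).
Under U/f/Stay/g, North's choice at the node after W can never be reached regardless of what South does, so varying those choices leaves every outcome unchanged.
Holding the reachable choices fixed and varying the unreachable one freely already gives 2 equivalent strategies.
No other strategy reproduces this row, so those 2 are the full class: U/k/Stay/g, U/f/Stay/g.

2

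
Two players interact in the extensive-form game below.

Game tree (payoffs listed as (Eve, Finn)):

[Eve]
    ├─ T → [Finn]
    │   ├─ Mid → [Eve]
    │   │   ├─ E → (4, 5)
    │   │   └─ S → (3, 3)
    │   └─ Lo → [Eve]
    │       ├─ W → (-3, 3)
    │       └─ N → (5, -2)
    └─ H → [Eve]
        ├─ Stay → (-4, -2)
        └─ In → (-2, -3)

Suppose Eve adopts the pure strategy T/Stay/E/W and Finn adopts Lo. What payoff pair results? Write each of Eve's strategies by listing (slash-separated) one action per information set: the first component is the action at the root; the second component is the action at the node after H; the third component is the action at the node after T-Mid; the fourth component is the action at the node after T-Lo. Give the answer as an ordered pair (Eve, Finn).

(-3, 3)

Trace the play path from the root:
  Eve plays T
  Finn plays Lo at [T]
  Eve plays W at [T-Lo]
→ terminal payoff (-3, 3).
(Eve's choice at the node after H is never reached on this path, so it doesn't affect the outcome.)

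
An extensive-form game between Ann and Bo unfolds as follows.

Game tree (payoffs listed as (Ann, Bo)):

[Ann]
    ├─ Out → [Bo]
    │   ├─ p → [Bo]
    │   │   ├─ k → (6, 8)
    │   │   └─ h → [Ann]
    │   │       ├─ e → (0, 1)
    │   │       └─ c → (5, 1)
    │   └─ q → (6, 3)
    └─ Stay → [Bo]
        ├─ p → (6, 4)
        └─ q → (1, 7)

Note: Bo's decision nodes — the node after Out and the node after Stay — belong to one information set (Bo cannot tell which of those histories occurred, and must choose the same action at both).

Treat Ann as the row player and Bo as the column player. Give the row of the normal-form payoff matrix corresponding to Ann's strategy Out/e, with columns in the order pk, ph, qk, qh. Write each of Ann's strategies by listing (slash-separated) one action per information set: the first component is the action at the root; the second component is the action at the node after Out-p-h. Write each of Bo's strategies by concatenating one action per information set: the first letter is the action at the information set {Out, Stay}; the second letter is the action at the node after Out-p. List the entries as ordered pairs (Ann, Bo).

vs pk: Ann plays Out → Bo plays p at [Out] → Bo plays k at [Out-p] → (6, 8)
vs ph: Ann plays Out → Bo plays p at [Out] → Bo plays h at [Out-p] → Ann plays e at [Out-p-h] → (0, 1)
vs qk: Ann plays Out → Bo plays q at [Out] → (6, 3)
vs qh: Ann plays Out → Bo plays q at [Out] → (6, 3)

(6,8) (0,1) (6,3) (6,3)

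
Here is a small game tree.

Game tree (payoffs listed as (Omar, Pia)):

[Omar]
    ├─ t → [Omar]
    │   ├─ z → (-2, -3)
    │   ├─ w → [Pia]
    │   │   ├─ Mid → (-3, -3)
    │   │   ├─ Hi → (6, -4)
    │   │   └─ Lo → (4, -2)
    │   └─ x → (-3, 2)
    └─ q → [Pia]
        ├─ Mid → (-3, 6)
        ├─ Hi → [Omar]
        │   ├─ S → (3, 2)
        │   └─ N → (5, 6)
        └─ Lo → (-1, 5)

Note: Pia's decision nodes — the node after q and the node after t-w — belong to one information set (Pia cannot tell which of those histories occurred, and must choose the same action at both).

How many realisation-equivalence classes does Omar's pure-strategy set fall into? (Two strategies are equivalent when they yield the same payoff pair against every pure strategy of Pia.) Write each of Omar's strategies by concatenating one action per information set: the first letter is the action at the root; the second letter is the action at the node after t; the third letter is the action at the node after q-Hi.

5

Omar has 12 pure strategies: tzS, tzN, twS, twN, txS, txN, qzS, qzN, qwS, qwN, qxS, qxN. Columns: Mid, Hi, Lo.
{tzS, tzN} → row (-2,-3) (-2,-3) (-2,-3)
{twS, twN} → row (-3,-3) (6,-4) (4,-2)
{txS, txN} → row (-3,2) (-3,2) (-3,2)
{qzS, qwS, qxS} → row (-3,6) (3,2) (-1,5)
{qzN, qwN, qxN} → row (-3,6) (5,6) (-1,5)
That's 5 distinct rows out of 12 strategies.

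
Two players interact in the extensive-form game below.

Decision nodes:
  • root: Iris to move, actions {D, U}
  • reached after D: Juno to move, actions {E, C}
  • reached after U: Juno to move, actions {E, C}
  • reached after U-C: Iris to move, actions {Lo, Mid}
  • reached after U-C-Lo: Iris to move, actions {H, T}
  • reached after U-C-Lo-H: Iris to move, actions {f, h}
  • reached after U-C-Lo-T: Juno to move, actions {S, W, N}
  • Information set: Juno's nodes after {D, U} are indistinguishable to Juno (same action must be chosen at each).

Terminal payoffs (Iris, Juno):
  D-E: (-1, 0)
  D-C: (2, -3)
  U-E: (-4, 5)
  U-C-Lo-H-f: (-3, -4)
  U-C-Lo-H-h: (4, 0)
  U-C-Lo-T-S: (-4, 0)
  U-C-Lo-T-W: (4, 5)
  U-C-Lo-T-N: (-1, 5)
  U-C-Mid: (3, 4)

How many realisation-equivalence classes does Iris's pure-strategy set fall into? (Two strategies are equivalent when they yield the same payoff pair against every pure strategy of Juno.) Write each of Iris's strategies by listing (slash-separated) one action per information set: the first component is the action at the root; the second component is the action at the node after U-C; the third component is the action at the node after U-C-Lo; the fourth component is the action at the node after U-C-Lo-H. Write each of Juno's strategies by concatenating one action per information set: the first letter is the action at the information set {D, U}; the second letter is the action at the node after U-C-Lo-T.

5

Iris has 16 pure strategies: D/Lo/H/f, D/Lo/H/h, D/Lo/T/f, D/Lo/T/h, D/Mid/H/f, D/Mid/H/h, D/Mid/T/f, D/Mid/T/h, U/Lo/H/f, U/Lo/H/h, U/Lo/T/f, U/Lo/T/h, U/Mid/H/f, U/Mid/H/h, U/Mid/T/f, U/Mid/T/h. Columns: ES, EW, EN, CS, CW, CN.
{D/Lo/H/f, D/Lo/H/h, D/Lo/T/f, D/Lo/T/h, D/Mid/H/f, D/Mid/H/h, D/Mid/T/f, D/Mid/T/h} → row (-1,0) (-1,0) (-1,0) (2,-3) (2,-3) (2,-3)
{U/Lo/H/f} → row (-4,5) (-4,5) (-4,5) (-3,-4) (-3,-4) (-3,-4)
{U/Lo/H/h} → row (-4,5) (-4,5) (-4,5) (4,0) (4,0) (4,0)
{U/Lo/T/f, U/Lo/T/h} → row (-4,5) (-4,5) (-4,5) (-4,0) (4,5) (-1,5)
{U/Mid/H/f, U/Mid/H/h, U/Mid/T/f, U/Mid/T/h} → row (-4,5) (-4,5) (-4,5) (3,4) (3,4) (3,4)
That's 5 distinct rows out of 16 strategies.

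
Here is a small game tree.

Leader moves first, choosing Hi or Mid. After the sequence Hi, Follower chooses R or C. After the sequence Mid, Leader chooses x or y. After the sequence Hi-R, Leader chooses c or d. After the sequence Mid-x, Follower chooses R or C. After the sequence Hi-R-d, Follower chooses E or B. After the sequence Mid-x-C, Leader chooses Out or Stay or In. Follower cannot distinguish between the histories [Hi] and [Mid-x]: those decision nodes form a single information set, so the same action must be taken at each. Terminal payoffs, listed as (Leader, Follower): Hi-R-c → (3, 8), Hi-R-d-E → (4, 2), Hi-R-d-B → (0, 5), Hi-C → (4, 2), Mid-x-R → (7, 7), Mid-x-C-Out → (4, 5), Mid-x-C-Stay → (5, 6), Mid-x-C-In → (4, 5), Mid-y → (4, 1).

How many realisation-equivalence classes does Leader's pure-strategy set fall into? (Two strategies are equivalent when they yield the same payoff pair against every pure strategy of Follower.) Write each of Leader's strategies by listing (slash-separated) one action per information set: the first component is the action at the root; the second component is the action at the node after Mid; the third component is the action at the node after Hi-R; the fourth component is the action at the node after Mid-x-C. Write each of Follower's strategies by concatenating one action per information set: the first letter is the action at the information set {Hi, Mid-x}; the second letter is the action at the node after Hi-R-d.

Leader has 24 pure strategies: Hi/x/c/Out, Hi/x/c/Stay, Hi/x/c/In, Hi/x/d/Out, Hi/x/d/Stay, Hi/x/d/In, Hi/y/c/Out, Hi/y/c/Stay, Hi/y/c/In, Hi/y/d/Out, Hi/y/d/Stay, Hi/y/d/In, Mid/x/c/Out, Mid/x/c/Stay, Mid/x/c/In, Mid/x/d/Out, Mid/x/d/Stay, Mid/x/d/In, Mid/y/c/Out, Mid/y/c/Stay, Mid/y/c/In, Mid/y/d/Out, Mid/y/d/Stay, Mid/y/d/In. Columns: RE, RB, CE, CB.
{Hi/x/c/Out, Hi/x/c/Stay, Hi/x/c/In, Hi/y/c/Out, Hi/y/c/Stay, Hi/y/c/In} → row (3,8) (3,8) (4,2) (4,2)
{Hi/x/d/Out, Hi/x/d/Stay, Hi/x/d/In, Hi/y/d/Out, Hi/y/d/Stay, Hi/y/d/In} → row (4,2) (0,5) (4,2) (4,2)
{Mid/x/c/Out, Mid/x/c/In, Mid/x/d/Out, Mid/x/d/In} → row (7,7) (7,7) (4,5) (4,5)
{Mid/x/c/Stay, Mid/x/d/Stay} → row (7,7) (7,7) (5,6) (5,6)
{Mid/y/c/Out, Mid/y/c/Stay, Mid/y/c/In, Mid/y/d/Out, Mid/y/d/Stay, Mid/y/d/In} → row (4,1) (4,1) (4,1) (4,1)
That's 5 distinct rows out of 24 strategies.

5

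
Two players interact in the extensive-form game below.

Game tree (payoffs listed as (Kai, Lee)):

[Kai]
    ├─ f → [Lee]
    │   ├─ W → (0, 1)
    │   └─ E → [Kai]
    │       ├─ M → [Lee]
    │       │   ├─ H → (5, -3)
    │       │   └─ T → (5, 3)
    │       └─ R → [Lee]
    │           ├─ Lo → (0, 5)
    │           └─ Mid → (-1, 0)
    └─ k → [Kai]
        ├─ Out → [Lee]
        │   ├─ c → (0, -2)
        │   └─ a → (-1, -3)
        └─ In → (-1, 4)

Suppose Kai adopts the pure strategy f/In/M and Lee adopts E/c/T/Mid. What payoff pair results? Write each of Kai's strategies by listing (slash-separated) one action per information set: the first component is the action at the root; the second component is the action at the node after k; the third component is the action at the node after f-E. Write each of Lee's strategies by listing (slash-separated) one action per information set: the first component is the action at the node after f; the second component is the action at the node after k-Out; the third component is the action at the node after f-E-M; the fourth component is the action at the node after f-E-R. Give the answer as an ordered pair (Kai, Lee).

Trace the play path from the root:
  Kai plays f
  Lee plays E at [f]
  Kai plays M at [f-E]
  Lee plays T at [f-E-M]
→ terminal payoff (5, 3).
(Kai's choice at the node after k is never reached on this path, so it doesn't affect the outcome.)

(5, 3)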